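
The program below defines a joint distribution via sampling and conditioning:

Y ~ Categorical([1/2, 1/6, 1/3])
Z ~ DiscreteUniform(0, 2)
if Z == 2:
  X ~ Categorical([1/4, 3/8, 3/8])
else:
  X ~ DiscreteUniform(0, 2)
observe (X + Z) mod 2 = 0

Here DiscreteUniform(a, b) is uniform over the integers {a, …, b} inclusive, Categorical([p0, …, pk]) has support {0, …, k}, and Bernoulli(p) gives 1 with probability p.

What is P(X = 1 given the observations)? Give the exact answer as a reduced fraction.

P(X = 1 | obs) = 8/39

Enumerate traces; 15 have nonzero weight after conditioning:
  (Y=0, Z=0, X=0) weight 1/18
  (Y=0, Z=0, X=2) weight 1/18
  (Y=0, Z=1, X=1) weight 1/18
  (Y=0, Z=2, X=0) weight 1/24
  (Y=0, Z=2, X=2) weight 1/16
  (Y=1, Z=0, X=0) weight 1/54
  (Y=1, Z=0, X=2) weight 1/54
  (Y=1, Z=1, X=1) weight 1/54
  … 7 more
Group by X:
  weight(X=0) = 7/36
  weight(X=1) = 1/9
  weight(X=2) = 17/72
Total weight = 7/36 + 1/9 + 17/72 = 13/24
P(X=0 | obs) = 7/36 / 13/24 = 14/39
P(X=1 | obs) = 1/9 / 13/24 = 8/39
P(X=2 | obs) = 17/72 / 13/24 = 17/39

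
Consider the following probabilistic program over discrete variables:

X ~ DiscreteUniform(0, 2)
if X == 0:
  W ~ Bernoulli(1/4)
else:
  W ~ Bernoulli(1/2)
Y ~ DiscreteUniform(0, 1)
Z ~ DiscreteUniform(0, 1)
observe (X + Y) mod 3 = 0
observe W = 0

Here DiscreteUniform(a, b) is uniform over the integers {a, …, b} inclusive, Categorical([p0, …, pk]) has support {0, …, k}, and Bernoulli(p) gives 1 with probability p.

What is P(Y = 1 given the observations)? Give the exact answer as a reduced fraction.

P(Y = 1 | obs) = 2/5

Enumerate traces; 4 have nonzero weight after conditioning:
  (X=0, W=0, Y=0, Z=0) weight 1/16
  (X=0, W=0, Y=0, Z=1) weight 1/16
  (X=2, W=0, Y=1, Z=0) weight 1/24
  (X=2, W=0, Y=1, Z=1) weight 1/24
Group by Y:
  weight(Y=0) = 1/8
  weight(Y=1) = 1/12
Total weight = 1/8 + 1/12 = 5/24
P(Y=0 | obs) = 1/8 / 5/24 = 3/5
P(Y=1 | obs) = 1/12 / 5/24 = 2/5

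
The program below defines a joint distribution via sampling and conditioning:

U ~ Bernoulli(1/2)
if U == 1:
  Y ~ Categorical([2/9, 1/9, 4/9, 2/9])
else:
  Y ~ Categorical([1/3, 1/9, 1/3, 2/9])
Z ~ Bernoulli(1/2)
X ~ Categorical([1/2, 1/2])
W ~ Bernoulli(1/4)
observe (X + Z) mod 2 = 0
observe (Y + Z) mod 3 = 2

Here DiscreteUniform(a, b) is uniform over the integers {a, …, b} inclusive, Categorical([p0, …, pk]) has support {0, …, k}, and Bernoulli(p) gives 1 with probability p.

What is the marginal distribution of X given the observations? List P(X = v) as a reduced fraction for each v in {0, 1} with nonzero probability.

Enumerate traces; 8 have nonzero weight after conditioning:
  (U=0, Y=1, Z=1, X=1, W=0) weight 1/96
  (U=0, Y=1, Z=1, X=1, W=1) weight 1/288
  (U=0, Y=2, Z=0, X=0, W=0) weight 1/32
  (U=0, Y=2, Z=0, X=0, W=1) weight 1/96
  (U=1, Y=1, Z=1, X=1, W=0) weight 1/96
  (U=1, Y=1, Z=1, X=1, W=1) weight 1/288
  (U=1, Y=2, Z=0, X=0, W=0) weight 1/24
  (U=1, Y=2, Z=0, X=0, W=1) weight 1/72
Group by X:
  weight(X=0) = 7/72
  weight(X=1) = 1/36
Total weight = 7/72 + 1/36 = 1/8
P(X=0 | obs) = 7/72 / 1/8 = 7/9
P(X=1 | obs) = 1/36 / 1/8 = 2/9

P(X=0) = 7/9, P(X=1) = 2/9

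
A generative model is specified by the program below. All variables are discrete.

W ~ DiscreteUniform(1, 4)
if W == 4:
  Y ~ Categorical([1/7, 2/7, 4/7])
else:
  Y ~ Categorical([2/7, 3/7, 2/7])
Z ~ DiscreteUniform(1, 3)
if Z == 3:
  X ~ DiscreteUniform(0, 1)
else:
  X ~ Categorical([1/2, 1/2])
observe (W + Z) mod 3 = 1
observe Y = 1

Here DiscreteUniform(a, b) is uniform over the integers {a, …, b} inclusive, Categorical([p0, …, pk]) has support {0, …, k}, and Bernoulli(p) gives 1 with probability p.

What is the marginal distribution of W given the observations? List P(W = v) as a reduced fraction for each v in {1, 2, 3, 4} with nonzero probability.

P(W=1) = 3/11, P(W=2) = 3/11, P(W=3) = 3/11, P(W=4) = 2/11

Enumerate traces; 8 have nonzero weight after conditioning:
  (W=1, Y=1, Z=3, X=0) weight 1/56
  (W=1, Y=1, Z=3, X=1) weight 1/56
  (W=2, Y=1, Z=2, X=0) weight 1/56
  (W=2, Y=1, Z=2, X=1) weight 1/56
  (W=3, Y=1, Z=1, X=0) weight 1/56
  (W=3, Y=1, Z=1, X=1) weight 1/56
  (W=4, Y=1, Z=3, X=0) weight 1/84
  (W=4, Y=1, Z=3, X=1) weight 1/84
Group by W:
  weight(W=1) = 1/28
  weight(W=2) = 1/28
  weight(W=3) = 1/28
  weight(W=4) = 1/42
Total weight = 1/28 + 1/28 + 1/28 + 1/42 = 11/84
P(W=1 | obs) = 1/28 / 11/84 = 3/11
P(W=2 | obs) = 1/28 / 11/84 = 3/11
P(W=3 | obs) = 1/28 / 11/84 = 3/11
P(W=4 | obs) = 1/42 / 11/84 = 2/11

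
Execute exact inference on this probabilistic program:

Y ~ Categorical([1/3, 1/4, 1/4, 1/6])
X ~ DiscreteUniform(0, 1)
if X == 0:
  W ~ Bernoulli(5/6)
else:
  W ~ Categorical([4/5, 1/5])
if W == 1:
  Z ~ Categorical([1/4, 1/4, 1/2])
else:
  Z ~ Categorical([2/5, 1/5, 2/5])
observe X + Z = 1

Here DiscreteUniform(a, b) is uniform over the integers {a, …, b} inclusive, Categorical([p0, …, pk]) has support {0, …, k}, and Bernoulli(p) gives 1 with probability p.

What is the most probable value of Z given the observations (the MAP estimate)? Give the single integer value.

Enumerate traces; 16 have nonzero weight after conditioning:
  (Y=0, X=0, W=0, Z=1) weight 1/180
  (Y=0, X=0, W=1, Z=1) weight 5/144
  (Y=0, X=1, W=0, Z=0) weight 4/75
  (Y=0, X=1, W=1, Z=0) weight 1/120
  (Y=1, X=0, W=0, Z=1) weight 1/240
  (Y=1, X=0, W=1, Z=1) weight 5/192
  (Y=1, X=1, W=0, Z=0) weight 1/25
  (Y=1, X=1, W=1, Z=0) weight 1/160
  … 8 more
Group by Z:
  weight(Z=0) = 37/200
  weight(Z=1) = 29/240
Total weight = 37/200 + 29/240 = 367/1200
P(Z=0 | obs) = 37/200 / 367/1200 = 222/367
P(Z=1 | obs) = 29/240 / 367/1200 = 145/367
argmax = 0

argmax_v P(Z = v | obs) = 0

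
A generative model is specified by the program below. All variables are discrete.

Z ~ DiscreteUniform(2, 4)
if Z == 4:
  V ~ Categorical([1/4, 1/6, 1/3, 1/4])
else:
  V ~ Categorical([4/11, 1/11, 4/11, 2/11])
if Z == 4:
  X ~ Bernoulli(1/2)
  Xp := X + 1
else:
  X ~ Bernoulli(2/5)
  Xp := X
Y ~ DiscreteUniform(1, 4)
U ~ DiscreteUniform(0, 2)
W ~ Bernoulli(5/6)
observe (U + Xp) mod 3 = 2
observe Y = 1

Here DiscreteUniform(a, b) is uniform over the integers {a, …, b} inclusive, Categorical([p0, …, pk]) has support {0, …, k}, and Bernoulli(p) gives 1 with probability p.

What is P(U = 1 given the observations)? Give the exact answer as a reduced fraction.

Enumerate traces; 48 have nonzero weight after conditioning:
  (Z=2, V=0, X=0, Y=1, U=2, W=0) weight 1/990
  (Z=2, V=0, X=0, Y=1, U=2, W=1) weight 1/198
  (Z=2, V=0, X=1, Y=1, U=1, W=0) weight 1/1485
  (Z=2, V=0, X=1, Y=1, U=1, W=1) weight 1/297
  (Z=2, V=1, X=0, Y=1, U=2, W=0) weight 1/3960
  (Z=2, V=1, X=0, Y=1, U=2, W=1) weight 1/792
  (Z=2, V=1, X=1, Y=1, U=1, W=0) weight 1/5940
  (Z=2, V=1, X=1, Y=1, U=1, W=1) weight 1/1188
  (Z=4, V=0, X=1, Y=1, U=0, W=0) weight 1/1728
  … 39 more
Group by U:
  weight(U=0) = 1/72
  weight(U=1) = 13/360
  weight(U=2) = 1/30
Total weight = 1/72 + 13/360 + 1/30 = 1/12
P(U=0 | obs) = 1/72 / 1/12 = 1/6
P(U=1 | obs) = 13/360 / 1/12 = 13/30
P(U=2 | obs) = 1/30 / 1/12 = 2/5

P(U = 1 | obs) = 13/30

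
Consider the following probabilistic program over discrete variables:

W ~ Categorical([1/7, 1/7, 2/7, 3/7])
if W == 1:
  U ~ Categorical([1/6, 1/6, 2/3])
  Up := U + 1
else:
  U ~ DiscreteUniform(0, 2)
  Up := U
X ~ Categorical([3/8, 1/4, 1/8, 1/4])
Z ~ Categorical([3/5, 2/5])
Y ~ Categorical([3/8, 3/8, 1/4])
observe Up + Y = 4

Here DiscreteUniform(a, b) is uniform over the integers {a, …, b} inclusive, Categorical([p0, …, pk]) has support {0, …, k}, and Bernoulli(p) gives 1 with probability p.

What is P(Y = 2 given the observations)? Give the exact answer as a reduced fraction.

P(Y = 2 | obs) = 13/19

Enumerate traces; 40 have nonzero weight after conditioning:
  (W=0, U=2, X=0, Z=0, Y=2) weight 3/1120
  (W=0, U=2, X=0, Z=1, Y=2) weight 1/560
  (W=0, U=2, X=1, Z=0, Y=2) weight 1/560
  (W=0, U=2, X=1, Z=1, Y=2) weight 1/840
  (W=0, U=2, X=2, Z=0, Y=2) weight 1/1120
  (W=0, U=2, X=2, Z=1, Y=2) weight 1/1680
  (W=0, U=2, X=3, Z=0, Y=2) weight 1/560
  (W=0, U=2, X=3, Z=1, Y=2) weight 1/840
  (W=1, U=2, X=0, Z=0, Y=1) weight 9/1120
  … 31 more
Group by Y:
  weight(Y=1) = 1/28
  weight(Y=2) = 13/168
Total weight = 1/28 + 13/168 = 19/168
P(Y=1 | obs) = 1/28 / 19/168 = 6/19
P(Y=2 | obs) = 13/168 / 19/168 = 13/19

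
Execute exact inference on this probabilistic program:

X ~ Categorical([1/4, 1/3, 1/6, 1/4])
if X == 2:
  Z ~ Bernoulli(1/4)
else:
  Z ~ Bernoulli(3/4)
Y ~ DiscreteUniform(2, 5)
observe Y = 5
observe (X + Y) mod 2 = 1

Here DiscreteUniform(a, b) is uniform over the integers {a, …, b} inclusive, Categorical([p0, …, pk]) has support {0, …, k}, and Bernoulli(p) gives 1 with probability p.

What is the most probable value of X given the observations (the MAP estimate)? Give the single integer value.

argmax_v P(X = v | obs) = 0

Enumerate traces; 4 have nonzero weight after conditioning:
  (X=0, Z=0, Y=5) weight 1/64
  (X=0, Z=1, Y=5) weight 3/64
  (X=2, Z=0, Y=5) weight 1/32
  (X=2, Z=1, Y=5) weight 1/96
Group by X:
  weight(X=0) = 1/16
  weight(X=2) = 1/24
Total weight = 1/16 + 1/24 = 5/48
P(X=0 | obs) = 1/16 / 5/48 = 3/5
P(X=2 | obs) = 1/24 / 5/48 = 2/5
argmax = 0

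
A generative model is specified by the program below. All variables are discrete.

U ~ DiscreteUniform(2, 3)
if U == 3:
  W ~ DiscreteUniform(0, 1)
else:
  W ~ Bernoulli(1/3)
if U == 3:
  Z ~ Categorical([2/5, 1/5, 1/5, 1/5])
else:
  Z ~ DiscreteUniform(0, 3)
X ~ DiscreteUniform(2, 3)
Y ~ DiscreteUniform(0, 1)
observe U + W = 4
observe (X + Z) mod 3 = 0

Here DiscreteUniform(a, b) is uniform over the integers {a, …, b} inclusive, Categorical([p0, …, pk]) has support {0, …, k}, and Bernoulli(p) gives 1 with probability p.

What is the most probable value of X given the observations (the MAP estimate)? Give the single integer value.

argmax_v P(X = v | obs) = 3

Enumerate traces; 6 have nonzero weight after conditioning:
  (U=3, W=1, Z=0, X=3, Y=0) weight 1/40
  (U=3, W=1, Z=0, X=3, Y=1) weight 1/40
  (U=3, W=1, Z=1, X=2, Y=0) weight 1/80
  (U=3, W=1, Z=1, X=2, Y=1) weight 1/80
  (U=3, W=1, Z=3, X=3, Y=0) weight 1/80
  (U=3, W=1, Z=3, X=3, Y=1) weight 1/80
Group by X:
  weight(X=2) = 1/40
  weight(X=3) = 3/40
Total weight = 1/40 + 3/40 = 1/10
P(X=2 | obs) = 1/40 / 1/10 = 1/4
P(X=3 | obs) = 3/40 / 1/10 = 3/4
argmax = 3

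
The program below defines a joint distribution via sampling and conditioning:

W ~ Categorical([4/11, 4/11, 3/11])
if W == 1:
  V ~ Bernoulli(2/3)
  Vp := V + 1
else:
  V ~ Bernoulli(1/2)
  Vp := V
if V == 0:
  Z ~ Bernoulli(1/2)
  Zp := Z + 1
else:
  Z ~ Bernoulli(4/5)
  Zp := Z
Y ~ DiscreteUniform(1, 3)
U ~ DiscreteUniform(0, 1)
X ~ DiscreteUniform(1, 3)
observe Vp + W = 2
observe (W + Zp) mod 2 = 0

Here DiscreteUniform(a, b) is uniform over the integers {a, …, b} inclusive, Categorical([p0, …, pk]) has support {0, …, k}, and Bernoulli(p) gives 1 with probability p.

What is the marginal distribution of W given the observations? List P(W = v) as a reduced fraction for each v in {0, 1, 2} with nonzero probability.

Enumerate traces; 36 have nonzero weight after conditioning:
  (W=1, V=0, Z=0, Y=1, U=0, X=1) weight 1/297
  (W=1, V=0, Z=0, Y=1, U=0, X=2) weight 1/297
  (W=1, V=0, Z=0, Y=1, U=0, X=3) weight 1/297
  (W=1, V=0, Z=0, Y=1, U=1, X=1) weight 1/297
  (W=1, V=0, Z=0, Y=1, U=1, X=2) weight 1/297
  (W=1, V=0, Z=0, Y=1, U=1, X=3) weight 1/297
  (W=1, V=0, Z=0, Y=2, U=0, X=1) weight 1/297
  (W=1, V=0, Z=0, Y=2, U=0, X=2) weight 1/297
  (W=2, V=0, Z=1, Y=1, U=0, X=1) weight 1/264
  … 27 more
Group by W:
  weight(W=1) = 2/33
  weight(W=2) = 3/44
Total weight = 2/33 + 3/44 = 17/132
P(W=1 | obs) = 2/33 / 17/132 = 8/17
P(W=2 | obs) = 3/44 / 17/132 = 9/17

P(W=1) = 8/17, P(W=2) = 9/17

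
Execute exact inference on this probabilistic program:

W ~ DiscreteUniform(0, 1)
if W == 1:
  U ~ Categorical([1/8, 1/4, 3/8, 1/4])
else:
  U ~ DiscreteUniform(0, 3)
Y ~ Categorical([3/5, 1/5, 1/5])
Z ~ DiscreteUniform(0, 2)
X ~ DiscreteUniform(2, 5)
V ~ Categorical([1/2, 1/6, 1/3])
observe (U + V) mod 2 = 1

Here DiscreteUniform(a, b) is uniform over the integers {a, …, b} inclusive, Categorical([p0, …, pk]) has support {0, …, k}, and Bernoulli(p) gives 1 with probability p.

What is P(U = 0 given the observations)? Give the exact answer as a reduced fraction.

Enumerate traces; 432 have nonzero weight after conditioning:
  (W=0, U=0, Y=0, Z=0, X=2, V=1) weight 1/960
  (W=0, U=0, Y=0, Z=0, X=3, V=1) weight 1/960
  (W=0, U=0, Y=0, Z=0, X=4, V=1) weight 1/960
  (W=0, U=0, Y=0, Z=0, X=5, V=1) weight 1/960
  (W=0, U=0, Y=0, Z=1, X=2, V=1) weight 1/960
  (W=0, U=0, Y=0, Z=1, X=3, V=1) weight 1/960
  (W=0, U=0, Y=0, Z=1, X=4, V=1) weight 1/960
  (W=0, U=0, Y=0, Z=1, X=5, V=1) weight 1/960
  (W=0, U=1, Y=0, Z=0, X=2, V=0) weight 1/320
  (W=0, U=2, Y=0, Z=0, X=2, V=1) weight 1/960
  … 422 more
Group by U:
  weight(U=0) = 1/32
  weight(U=1) = 5/24
  weight(U=2) = 5/96
  weight(U=3) = 5/24
Total weight = 1/32 + 5/24 + 5/96 + 5/24 = 1/2
P(U=0 | obs) = 1/32 / 1/2 = 1/16
P(U=1 | obs) = 5/24 / 1/2 = 5/12
P(U=2 | obs) = 5/96 / 1/2 = 5/48
P(U=3 | obs) = 5/24 / 1/2 = 5/12

P(U = 0 | obs) = 1/16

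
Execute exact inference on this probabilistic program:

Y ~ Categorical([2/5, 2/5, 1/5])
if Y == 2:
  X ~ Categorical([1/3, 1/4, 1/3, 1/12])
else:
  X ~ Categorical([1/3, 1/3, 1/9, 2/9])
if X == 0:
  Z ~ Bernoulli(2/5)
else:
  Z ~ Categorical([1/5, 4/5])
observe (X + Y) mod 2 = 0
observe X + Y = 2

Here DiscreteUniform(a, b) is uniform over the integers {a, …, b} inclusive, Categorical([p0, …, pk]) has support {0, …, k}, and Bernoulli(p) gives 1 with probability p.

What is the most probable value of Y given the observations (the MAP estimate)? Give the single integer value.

argmax_v P(Y = v | obs) = 1

Enumerate traces; 6 have nonzero weight after conditioning:
  (Y=0, X=2, Z=0) weight 2/225
  (Y=0, X=2, Z=1) weight 8/225
  (Y=1, X=1, Z=0) weight 2/75
  (Y=1, X=1, Z=1) weight 8/75
  (Y=2, X=0, Z=0) weight 1/25
  (Y=2, X=0, Z=1) weight 2/75
Group by Y:
  weight(Y=0) = 2/45
  weight(Y=1) = 2/15
  weight(Y=2) = 1/15
Total weight = 2/45 + 2/15 + 1/15 = 11/45
P(Y=0 | obs) = 2/45 / 11/45 = 2/11
P(Y=1 | obs) = 2/15 / 11/45 = 6/11
P(Y=2 | obs) = 1/15 / 11/45 = 3/11
argmax = 1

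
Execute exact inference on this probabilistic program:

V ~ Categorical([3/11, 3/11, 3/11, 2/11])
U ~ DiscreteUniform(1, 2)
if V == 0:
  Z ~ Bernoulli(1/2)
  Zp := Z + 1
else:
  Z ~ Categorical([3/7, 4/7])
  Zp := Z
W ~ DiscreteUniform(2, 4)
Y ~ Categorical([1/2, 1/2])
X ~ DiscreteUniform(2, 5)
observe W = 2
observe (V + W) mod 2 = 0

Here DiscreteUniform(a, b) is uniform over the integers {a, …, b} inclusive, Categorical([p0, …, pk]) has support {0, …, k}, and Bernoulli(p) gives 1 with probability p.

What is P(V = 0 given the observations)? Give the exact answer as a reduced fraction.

P(V = 0 | obs) = 1/2

Enumerate traces; 64 have nonzero weight after conditioning:
  (V=0, U=1, Z=0, W=2, Y=0, X=2) weight 1/352
  (V=0, U=1, Z=0, W=2, Y=0, X=3) weight 1/352
  (V=0, U=1, Z=0, W=2, Y=0, X=4) weight 1/352
  (V=0, U=1, Z=0, W=2, Y=0, X=5) weight 1/352
  (V=0, U=1, Z=0, W=2, Y=1, X=2) weight 1/352
  (V=0, U=1, Z=0, W=2, Y=1, X=3) weight 1/352
  (V=0, U=1, Z=0, W=2, Y=1, X=4) weight 1/352
  (V=0, U=1, Z=0, W=2, Y=1, X=5) weight 1/352
  (V=2, U=1, Z=0, W=2, Y=0, X=2) weight 3/1232
  … 55 more
Group by V:
  weight(V=0) = 1/11
  weight(V=2) = 1/11
Total weight = 1/11 + 1/11 = 2/11
P(V=0 | obs) = 1/11 / 2/11 = 1/2
P(V=2 | obs) = 1/11 / 2/11 = 1/2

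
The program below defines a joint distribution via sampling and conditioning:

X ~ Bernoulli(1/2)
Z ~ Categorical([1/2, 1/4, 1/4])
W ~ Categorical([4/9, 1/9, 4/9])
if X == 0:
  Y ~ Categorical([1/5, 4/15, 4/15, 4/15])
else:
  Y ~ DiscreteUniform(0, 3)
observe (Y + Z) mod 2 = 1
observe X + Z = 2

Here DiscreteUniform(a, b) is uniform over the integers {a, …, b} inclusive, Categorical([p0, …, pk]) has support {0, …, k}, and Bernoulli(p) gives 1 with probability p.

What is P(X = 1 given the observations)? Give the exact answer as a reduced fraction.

P(X = 1 | obs) = 15/31

Enumerate traces; 12 have nonzero weight after conditioning:
  (X=0, Z=2, W=0, Y=1) weight 2/135
  (X=0, Z=2, W=0, Y=3) weight 2/135
  (X=0, Z=2, W=1, Y=1) weight 1/270
  (X=0, Z=2, W=1, Y=3) weight 1/270
  (X=0, Z=2, W=2, Y=1) weight 2/135
  (X=0, Z=2, W=2, Y=3) weight 2/135
  (X=1, Z=1, W=0, Y=0) weight 1/72
  (X=1, Z=1, W=0, Y=2) weight 1/72
  … 4 more
Group by X:
  weight(X=0) = 1/15
  weight(X=1) = 1/16
Total weight = 1/15 + 1/16 = 31/240
P(X=0 | obs) = 1/15 / 31/240 = 16/31
P(X=1 | obs) = 1/16 / 31/240 = 15/31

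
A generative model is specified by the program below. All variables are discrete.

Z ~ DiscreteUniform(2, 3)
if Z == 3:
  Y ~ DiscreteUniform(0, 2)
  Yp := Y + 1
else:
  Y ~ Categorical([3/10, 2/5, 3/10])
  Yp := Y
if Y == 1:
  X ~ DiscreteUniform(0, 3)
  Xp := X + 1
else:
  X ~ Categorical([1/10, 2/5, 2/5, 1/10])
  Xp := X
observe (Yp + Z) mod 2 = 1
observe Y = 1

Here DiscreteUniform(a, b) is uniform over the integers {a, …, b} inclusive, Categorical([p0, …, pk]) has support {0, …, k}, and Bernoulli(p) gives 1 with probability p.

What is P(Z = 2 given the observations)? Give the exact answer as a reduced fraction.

Enumerate traces; 8 have nonzero weight after conditioning:
  (Z=2, Y=1, X=0) weight 1/20
  (Z=2, Y=1, X=1) weight 1/20
  (Z=2, Y=1, X=2) weight 1/20
  (Z=2, Y=1, X=3) weight 1/20
  (Z=3, Y=1, X=0) weight 1/24
  (Z=3, Y=1, X=1) weight 1/24
  (Z=3, Y=1, X=2) weight 1/24
  (Z=3, Y=1, X=3) weight 1/24
Group by Z:
  weight(Z=2) = 1/5
  weight(Z=3) = 1/6
Total weight = 1/5 + 1/6 = 11/30
P(Z=2 | obs) = 1/5 / 11/30 = 6/11
P(Z=3 | obs) = 1/6 / 11/30 = 5/11

P(Z = 2 | obs) = 6/11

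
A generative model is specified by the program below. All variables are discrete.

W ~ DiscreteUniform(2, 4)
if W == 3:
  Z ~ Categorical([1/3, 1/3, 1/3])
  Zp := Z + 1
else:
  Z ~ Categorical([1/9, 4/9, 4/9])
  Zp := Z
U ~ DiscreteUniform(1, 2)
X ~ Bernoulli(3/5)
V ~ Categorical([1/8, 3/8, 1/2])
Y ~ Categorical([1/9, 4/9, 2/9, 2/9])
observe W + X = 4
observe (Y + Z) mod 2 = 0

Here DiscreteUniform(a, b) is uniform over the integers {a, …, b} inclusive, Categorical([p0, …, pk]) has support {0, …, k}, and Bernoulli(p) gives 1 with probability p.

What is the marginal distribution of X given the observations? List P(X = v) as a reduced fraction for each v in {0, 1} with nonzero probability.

P(X=0) = 13/31, P(X=1) = 18/31

Enumerate traces; 72 have nonzero weight after conditioning:
  (W=3, Z=0, U=1, X=1, V=0, Y=0) weight 1/2160
  (W=3, Z=0, U=1, X=1, V=0, Y=2) weight 1/1080
  (W=3, Z=0, U=1, X=1, V=1, Y=0) weight 1/720
  (W=3, Z=0, U=1, X=1, V=1, Y=2) weight 1/360
  (W=3, Z=0, U=1, X=1, V=2, Y=0) weight 1/540
  (W=3, Z=0, U=1, X=1, V=2, Y=2) weight 1/270
  (W=3, Z=0, U=2, X=1, V=0, Y=0) weight 1/2160
  (W=3, Z=0, U=2, X=1, V=0, Y=2) weight 1/1080
  (W=4, Z=0, U=1, X=0, V=0, Y=0) weight 1/9720
  … 63 more
Group by X:
  weight(X=0) = 26/405
  weight(X=1) = 4/45
Total weight = 26/405 + 4/45 = 62/405
P(X=0 | obs) = 26/405 / 62/405 = 13/31
P(X=1 | obs) = 4/45 / 62/405 = 18/31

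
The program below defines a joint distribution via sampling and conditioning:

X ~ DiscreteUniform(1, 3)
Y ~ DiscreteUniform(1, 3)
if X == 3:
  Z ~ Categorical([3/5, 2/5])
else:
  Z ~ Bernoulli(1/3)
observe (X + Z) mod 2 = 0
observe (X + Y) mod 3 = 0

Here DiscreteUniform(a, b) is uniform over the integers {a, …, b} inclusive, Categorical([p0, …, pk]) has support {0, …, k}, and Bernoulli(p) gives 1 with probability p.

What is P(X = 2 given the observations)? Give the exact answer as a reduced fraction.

P(X = 2 | obs) = 10/21

Enumerate traces; 3 have nonzero weight after conditioning:
  (X=1, Y=2, Z=1) weight 1/27
  (X=2, Y=1, Z=0) weight 2/27
  (X=3, Y=3, Z=1) weight 2/45
Group by X:
  weight(X=1) = 1/27
  weight(X=2) = 2/27
  weight(X=3) = 2/45
Total weight = 1/27 + 2/27 + 2/45 = 7/45
P(X=1 | obs) = 1/27 / 7/45 = 5/21
P(X=2 | obs) = 2/27 / 7/45 = 10/21
P(X=3 | obs) = 2/45 / 7/45 = 2/7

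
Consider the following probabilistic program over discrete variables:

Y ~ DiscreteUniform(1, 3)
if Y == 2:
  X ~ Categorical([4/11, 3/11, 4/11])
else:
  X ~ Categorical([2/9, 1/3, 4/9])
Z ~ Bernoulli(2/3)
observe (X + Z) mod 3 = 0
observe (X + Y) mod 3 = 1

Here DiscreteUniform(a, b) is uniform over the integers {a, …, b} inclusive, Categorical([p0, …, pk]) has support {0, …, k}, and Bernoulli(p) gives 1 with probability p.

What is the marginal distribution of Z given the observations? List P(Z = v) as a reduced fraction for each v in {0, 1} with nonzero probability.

Enumerate traces; 2 have nonzero weight after conditioning:
  (Y=1, X=0, Z=0) weight 2/81
  (Y=2, X=2, Z=1) weight 8/99
Group by Z:
  weight(Z=0) = 2/81
  weight(Z=1) = 8/99
Total weight = 2/81 + 8/99 = 94/891
P(Z=0 | obs) = 2/81 / 94/891 = 11/47
P(Z=1 | obs) = 8/99 / 94/891 = 36/47

P(Z=0) = 11/47, P(Z=1) = 36/47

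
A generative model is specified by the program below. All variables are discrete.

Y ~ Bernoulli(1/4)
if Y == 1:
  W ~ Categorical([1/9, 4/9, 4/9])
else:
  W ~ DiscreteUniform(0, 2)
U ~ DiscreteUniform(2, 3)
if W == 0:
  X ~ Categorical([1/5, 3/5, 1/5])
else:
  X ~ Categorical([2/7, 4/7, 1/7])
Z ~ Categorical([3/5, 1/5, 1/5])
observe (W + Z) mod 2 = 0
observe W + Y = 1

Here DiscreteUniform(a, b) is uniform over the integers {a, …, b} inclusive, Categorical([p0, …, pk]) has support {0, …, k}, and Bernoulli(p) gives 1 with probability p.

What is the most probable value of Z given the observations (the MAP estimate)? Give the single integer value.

argmax_v P(Z = v | obs) = 1

Enumerate traces; 18 have nonzero weight after conditioning:
  (Y=0, W=1, U=2, X=0, Z=1) weight 1/140
  (Y=0, W=1, U=2, X=1, Z=1) weight 1/70
  (Y=0, W=1, U=2, X=2, Z=1) weight 1/280
  (Y=0, W=1, U=3, X=0, Z=1) weight 1/140
  (Y=0, W=1, U=3, X=1, Z=1) weight 1/70
  (Y=0, W=1, U=3, X=2, Z=1) weight 1/280
  (Y=1, W=0, U=2, X=0, Z=0) weight 1/600
  (Y=1, W=0, U=2, X=0, Z=2) weight 1/1800
  … 10 more
Group by Z:
  weight(Z=0) = 1/60
  weight(Z=1) = 1/20
  weight(Z=2) = 1/180
Total weight = 1/60 + 1/20 + 1/180 = 13/180
P(Z=0 | obs) = 1/60 / 13/180 = 3/13
P(Z=1 | obs) = 1/20 / 13/180 = 9/13
P(Z=2 | obs) = 1/180 / 13/180 = 1/13
argmax = 1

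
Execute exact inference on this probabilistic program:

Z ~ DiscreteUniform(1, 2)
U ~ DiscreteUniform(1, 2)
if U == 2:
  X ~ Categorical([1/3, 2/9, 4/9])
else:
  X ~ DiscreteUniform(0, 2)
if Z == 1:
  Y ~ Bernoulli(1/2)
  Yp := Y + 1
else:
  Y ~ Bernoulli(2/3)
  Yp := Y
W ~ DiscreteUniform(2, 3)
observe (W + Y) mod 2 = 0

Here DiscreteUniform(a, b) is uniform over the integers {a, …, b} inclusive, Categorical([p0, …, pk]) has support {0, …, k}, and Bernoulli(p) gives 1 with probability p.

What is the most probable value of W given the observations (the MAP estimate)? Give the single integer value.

Enumerate traces; 24 have nonzero weight after conditioning:
  (Z=1, U=1, X=0, Y=0, W=2) weight 1/48
  (Z=1, U=1, X=0, Y=1, W=3) weight 1/48
  (Z=1, U=1, X=1, Y=0, W=2) weight 1/48
  (Z=1, U=1, X=1, Y=1, W=3) weight 1/48
  (Z=1, U=1, X=2, Y=0, W=2) weight 1/48
  (Z=1, U=1, X=2, Y=1, W=3) weight 1/48
  (Z=1, U=2, X=0, Y=0, W=2) weight 1/48
  (Z=1, U=2, X=0, Y=1, W=3) weight 1/48
  … 16 more
Group by W:
  weight(W=2) = 5/24
  weight(W=3) = 7/24
Total weight = 5/24 + 7/24 = 1/2
P(W=2 | obs) = 5/24 / 1/2 = 5/12
P(W=3 | obs) = 7/24 / 1/2 = 7/12
argmax = 3

argmax_v P(W = v | obs) = 3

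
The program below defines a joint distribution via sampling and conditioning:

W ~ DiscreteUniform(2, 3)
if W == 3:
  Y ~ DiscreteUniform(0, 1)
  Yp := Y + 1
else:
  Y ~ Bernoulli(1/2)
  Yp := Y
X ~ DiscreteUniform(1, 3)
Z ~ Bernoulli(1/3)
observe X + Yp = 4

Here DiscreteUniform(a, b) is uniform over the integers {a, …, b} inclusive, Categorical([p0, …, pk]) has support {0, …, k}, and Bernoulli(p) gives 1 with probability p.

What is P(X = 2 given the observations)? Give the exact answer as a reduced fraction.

P(X = 2 | obs) = 1/3

Enumerate traces; 6 have nonzero weight after conditioning:
  (W=2, Y=1, X=3, Z=0) weight 1/18
  (W=2, Y=1, X=3, Z=1) weight 1/36
  (W=3, Y=0, X=3, Z=0) weight 1/18
  (W=3, Y=0, X=3, Z=1) weight 1/36
  (W=3, Y=1, X=2, Z=0) weight 1/18
  (W=3, Y=1, X=2, Z=1) weight 1/36
Group by X:
  weight(X=2) = 1/12
  weight(X=3) = 1/6
Total weight = 1/12 + 1/6 = 1/4
P(X=2 | obs) = 1/12 / 1/4 = 1/3
P(X=3 | obs) = 1/6 / 1/4 = 2/3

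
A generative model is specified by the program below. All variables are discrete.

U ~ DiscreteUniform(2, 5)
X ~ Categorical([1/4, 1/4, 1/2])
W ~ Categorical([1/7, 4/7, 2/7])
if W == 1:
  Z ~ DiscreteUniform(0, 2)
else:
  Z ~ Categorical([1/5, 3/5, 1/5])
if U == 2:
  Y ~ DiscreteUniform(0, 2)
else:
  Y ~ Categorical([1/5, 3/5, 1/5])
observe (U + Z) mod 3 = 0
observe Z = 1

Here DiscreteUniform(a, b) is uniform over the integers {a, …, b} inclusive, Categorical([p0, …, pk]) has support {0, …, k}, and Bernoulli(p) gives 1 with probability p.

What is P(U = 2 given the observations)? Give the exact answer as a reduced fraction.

Enumerate traces; 54 have nonzero weight after conditioning:
  (U=2, X=0, W=0, Z=1, Y=0) weight 1/560
  (U=2, X=0, W=0, Z=1, Y=1) weight 1/560
  (U=2, X=0, W=0, Z=1, Y=2) weight 1/560
  (U=2, X=0, W=1, Z=1, Y=0) weight 1/252
  (U=2, X=0, W=1, Z=1, Y=1) weight 1/252
  (U=2, X=0, W=1, Z=1, Y=2) weight 1/252
  (U=2, X=0, W=2, Z=1, Y=0) weight 1/280
  (U=2, X=0, W=2, Z=1, Y=1) weight 1/280
  (U=5, X=0, W=0, Z=1, Y=0) weight 3/2800
  … 45 more
Group by U:
  weight(U=2) = 47/420
  weight(U=5) = 47/420
Total weight = 47/420 + 47/420 = 47/210
P(U=2 | obs) = 47/420 / 47/210 = 1/2
P(U=5 | obs) = 47/420 / 47/210 = 1/2

P(U = 2 | obs) = 1/2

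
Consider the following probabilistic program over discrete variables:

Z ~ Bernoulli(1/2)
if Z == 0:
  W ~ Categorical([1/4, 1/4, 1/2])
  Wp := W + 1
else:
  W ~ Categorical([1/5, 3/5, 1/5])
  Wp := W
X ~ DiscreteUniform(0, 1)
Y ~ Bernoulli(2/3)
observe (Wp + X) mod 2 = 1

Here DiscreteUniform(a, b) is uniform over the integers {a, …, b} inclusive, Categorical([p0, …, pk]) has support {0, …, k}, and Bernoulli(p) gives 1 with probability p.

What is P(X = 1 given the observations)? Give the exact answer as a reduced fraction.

Enumerate traces; 12 have nonzero weight after conditioning:
  (Z=0, W=0, X=0, Y=0) weight 1/48
  (Z=0, W=0, X=0, Y=1) weight 1/24
  (Z=0, W=1, X=1, Y=0) weight 1/48
  (Z=0, W=1, X=1, Y=1) weight 1/24
  (Z=0, W=2, X=0, Y=0) weight 1/24
  (Z=0, W=2, X=0, Y=1) weight 1/12
  (Z=1, W=0, X=1, Y=0) weight 1/60
  (Z=1, W=0, X=1, Y=1) weight 1/30
  … 4 more
Group by X:
  weight(X=0) = 27/80
  weight(X=1) = 13/80
Total weight = 27/80 + 13/80 = 1/2
P(X=0 | obs) = 27/80 / 1/2 = 27/40
P(X=1 | obs) = 13/80 / 1/2 = 13/40

P(X = 1 | obs) = 13/40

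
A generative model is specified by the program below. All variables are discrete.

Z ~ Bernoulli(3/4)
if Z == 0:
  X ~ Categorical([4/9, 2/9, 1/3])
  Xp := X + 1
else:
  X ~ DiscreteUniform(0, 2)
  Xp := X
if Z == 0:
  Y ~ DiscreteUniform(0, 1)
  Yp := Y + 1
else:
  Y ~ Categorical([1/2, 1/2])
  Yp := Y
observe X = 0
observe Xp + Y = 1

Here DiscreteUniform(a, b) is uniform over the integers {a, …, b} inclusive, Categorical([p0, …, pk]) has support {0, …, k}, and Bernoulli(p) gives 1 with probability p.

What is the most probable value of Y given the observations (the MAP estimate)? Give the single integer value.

Enumerate traces; 2 have nonzero weight after conditioning:
  (Z=0, X=0, Y=0) weight 1/18
  (Z=1, X=0, Y=1) weight 1/8
Group by Y:
  weight(Y=0) = 1/18
  weight(Y=1) = 1/8
Total weight = 1/18 + 1/8 = 13/72
P(Y=0 | obs) = 1/18 / 13/72 = 4/13
P(Y=1 | obs) = 1/8 / 13/72 = 9/13
argmax = 1

argmax_v P(Y = v | obs) = 1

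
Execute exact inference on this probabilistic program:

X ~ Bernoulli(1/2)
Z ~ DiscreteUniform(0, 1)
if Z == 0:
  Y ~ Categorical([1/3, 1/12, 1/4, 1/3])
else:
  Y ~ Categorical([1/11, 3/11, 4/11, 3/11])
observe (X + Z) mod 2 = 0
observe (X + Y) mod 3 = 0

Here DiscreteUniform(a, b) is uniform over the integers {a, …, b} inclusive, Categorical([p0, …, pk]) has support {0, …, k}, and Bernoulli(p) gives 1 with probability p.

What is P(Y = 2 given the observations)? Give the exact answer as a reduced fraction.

P(Y = 2 | obs) = 6/17

Enumerate traces; 3 have nonzero weight after conditioning:
  (X=0, Z=0, Y=0) weight 1/12
  (X=0, Z=0, Y=3) weight 1/12
  (X=1, Z=1, Y=2) weight 1/11
Group by Y:
  weight(Y=0) = 1/12
  weight(Y=2) = 1/11
  weight(Y=3) = 1/12
Total weight = 1/12 + 1/11 + 1/12 = 17/66
P(Y=0 | obs) = 1/12 / 17/66 = 11/34
P(Y=2 | obs) = 1/11 / 17/66 = 6/17
P(Y=3 | obs) = 1/12 / 17/66 = 11/34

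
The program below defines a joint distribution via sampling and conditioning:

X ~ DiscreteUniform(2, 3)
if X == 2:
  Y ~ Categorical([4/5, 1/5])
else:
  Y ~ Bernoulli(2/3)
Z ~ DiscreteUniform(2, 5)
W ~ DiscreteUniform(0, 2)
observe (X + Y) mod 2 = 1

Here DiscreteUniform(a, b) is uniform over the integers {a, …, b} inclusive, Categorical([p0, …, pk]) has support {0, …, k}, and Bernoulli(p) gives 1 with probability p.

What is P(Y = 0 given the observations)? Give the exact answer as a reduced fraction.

P(Y = 0 | obs) = 5/8

Enumerate traces; 24 have nonzero weight after conditioning:
  (X=2, Y=1, Z=2, W=0) weight 1/120
  (X=2, Y=1, Z=2, W=1) weight 1/120
  (X=2, Y=1, Z=2, W=2) weight 1/120
  (X=2, Y=1, Z=3, W=0) weight 1/120
  (X=2, Y=1, Z=3, W=1) weight 1/120
  (X=2, Y=1, Z=3, W=2) weight 1/120
  (X=2, Y=1, Z=4, W=0) weight 1/120
  (X=2, Y=1, Z=4, W=1) weight 1/120
  (X=3, Y=0, Z=2, W=0) weight 1/72
  … 15 more
Group by Y:
  weight(Y=0) = 1/6
  weight(Y=1) = 1/10
Total weight = 1/6 + 1/10 = 4/15
P(Y=0 | obs) = 1/6 / 4/15 = 5/8
P(Y=1 | obs) = 1/10 / 4/15 = 3/8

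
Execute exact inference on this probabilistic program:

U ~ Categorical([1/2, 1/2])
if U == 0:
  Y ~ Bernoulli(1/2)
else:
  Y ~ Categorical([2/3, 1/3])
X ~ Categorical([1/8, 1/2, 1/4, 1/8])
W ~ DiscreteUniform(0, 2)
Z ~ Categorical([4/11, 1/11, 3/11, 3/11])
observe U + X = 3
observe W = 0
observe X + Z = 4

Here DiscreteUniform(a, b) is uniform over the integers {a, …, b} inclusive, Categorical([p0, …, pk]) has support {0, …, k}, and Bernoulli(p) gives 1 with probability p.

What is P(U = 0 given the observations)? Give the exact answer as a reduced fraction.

P(U = 0 | obs) = 1/7

Enumerate traces; 4 have nonzero weight after conditioning:
  (U=0, Y=0, X=3, W=0, Z=1) weight 1/1056
  (U=0, Y=1, X=3, W=0, Z=1) weight 1/1056
  (U=1, Y=0, X=2, W=0, Z=2) weight 1/132
  (U=1, Y=1, X=2, W=0, Z=2) weight 1/264
Group by U:
  weight(U=0) = 1/528
  weight(U=1) = 1/88
Total weight = 1/528 + 1/88 = 7/528
P(U=0 | obs) = 1/528 / 7/528 = 1/7
P(U=1 | obs) = 1/88 / 7/528 = 6/7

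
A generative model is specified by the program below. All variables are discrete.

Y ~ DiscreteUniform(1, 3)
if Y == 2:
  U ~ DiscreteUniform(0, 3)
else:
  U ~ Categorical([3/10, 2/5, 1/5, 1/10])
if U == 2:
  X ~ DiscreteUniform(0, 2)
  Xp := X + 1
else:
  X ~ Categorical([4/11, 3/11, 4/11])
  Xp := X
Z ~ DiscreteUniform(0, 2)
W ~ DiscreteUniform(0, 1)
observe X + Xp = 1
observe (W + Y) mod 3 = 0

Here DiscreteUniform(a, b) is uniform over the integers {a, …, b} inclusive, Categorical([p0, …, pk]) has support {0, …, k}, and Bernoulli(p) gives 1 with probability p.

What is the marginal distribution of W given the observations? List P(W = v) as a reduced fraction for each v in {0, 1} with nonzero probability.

Enumerate traces; 6 have nonzero weight after conditioning:
  (Y=2, U=2, X=0, Z=0, W=1) weight 1/216
  (Y=2, U=2, X=0, Z=1, W=1) weight 1/216
  (Y=2, U=2, X=0, Z=2, W=1) weight 1/216
  (Y=3, U=2, X=0, Z=0, W=0) weight 1/270
  (Y=3, U=2, X=0, Z=1, W=0) weight 1/270
  (Y=3, U=2, X=0, Z=2, W=0) weight 1/270
Group by W:
  weight(W=0) = 1/90
  weight(W=1) = 1/72
Total weight = 1/90 + 1/72 = 1/40
P(W=0 | obs) = 1/90 / 1/40 = 4/9
P(W=1 | obs) = 1/72 / 1/40 = 5/9

P(W=0) = 4/9, P(W=1) = 5/9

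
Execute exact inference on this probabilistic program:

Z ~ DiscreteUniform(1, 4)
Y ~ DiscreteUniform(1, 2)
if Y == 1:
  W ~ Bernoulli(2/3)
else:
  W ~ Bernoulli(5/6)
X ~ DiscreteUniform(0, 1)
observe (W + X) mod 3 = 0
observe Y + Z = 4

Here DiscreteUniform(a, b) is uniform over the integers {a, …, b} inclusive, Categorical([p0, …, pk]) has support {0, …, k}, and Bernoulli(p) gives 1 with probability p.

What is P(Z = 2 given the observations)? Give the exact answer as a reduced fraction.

Enumerate traces; 2 have nonzero weight after conditioning:
  (Z=2, Y=2, W=0, X=0) weight 1/96
  (Z=3, Y=1, W=0, X=0) weight 1/48
Group by Z:
  weight(Z=2) = 1/96
  weight(Z=3) = 1/48
Total weight = 1/96 + 1/48 = 1/32
P(Z=2 | obs) = 1/96 / 1/32 = 1/3
P(Z=3 | obs) = 1/48 / 1/32 = 2/3

P(Z = 2 | obs) = 1/3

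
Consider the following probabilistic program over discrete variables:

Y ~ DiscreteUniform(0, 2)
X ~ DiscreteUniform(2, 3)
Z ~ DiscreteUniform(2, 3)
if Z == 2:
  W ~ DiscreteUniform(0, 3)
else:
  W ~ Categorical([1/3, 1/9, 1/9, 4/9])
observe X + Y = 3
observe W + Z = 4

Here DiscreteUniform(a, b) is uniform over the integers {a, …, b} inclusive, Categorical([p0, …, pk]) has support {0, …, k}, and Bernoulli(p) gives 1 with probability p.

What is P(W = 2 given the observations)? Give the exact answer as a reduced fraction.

P(W = 2 | obs) = 9/13

Enumerate traces; 4 have nonzero weight after conditioning:
  (Y=0, X=3, Z=2, W=2) weight 1/48
  (Y=0, X=3, Z=3, W=1) weight 1/108
  (Y=1, X=2, Z=2, W=2) weight 1/48
  (Y=1, X=2, Z=3, W=1) weight 1/108
Group by W:
  weight(W=1) = 1/54
  weight(W=2) = 1/24
Total weight = 1/54 + 1/24 = 13/216
P(W=1 | obs) = 1/54 / 13/216 = 4/13
P(W=2 | obs) = 1/24 / 13/216 = 9/13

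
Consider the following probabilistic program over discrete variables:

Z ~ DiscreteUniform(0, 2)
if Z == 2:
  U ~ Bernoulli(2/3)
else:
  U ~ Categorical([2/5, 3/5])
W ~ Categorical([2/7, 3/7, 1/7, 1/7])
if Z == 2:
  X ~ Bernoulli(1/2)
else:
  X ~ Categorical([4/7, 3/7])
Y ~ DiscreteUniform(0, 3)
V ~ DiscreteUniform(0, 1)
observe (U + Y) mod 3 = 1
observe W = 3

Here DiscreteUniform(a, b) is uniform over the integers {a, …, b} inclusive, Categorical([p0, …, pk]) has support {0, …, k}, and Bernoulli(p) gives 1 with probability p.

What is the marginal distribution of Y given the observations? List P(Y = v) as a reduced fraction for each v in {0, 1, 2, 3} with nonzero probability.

P(Y=0) = 28/73, P(Y=1) = 17/73, P(Y=3) = 28/73

Enumerate traces; 36 have nonzero weight after conditioning:
  (Z=0, U=0, W=3, X=0, Y=1, V=0) weight 1/735
  (Z=0, U=0, W=3, X=0, Y=1, V=1) weight 1/735
  (Z=0, U=0, W=3, X=1, Y=1, V=0) weight 1/980
  (Z=0, U=0, W=3, X=1, Y=1, V=1) weight 1/980
  (Z=0, U=1, W=3, X=0, Y=0, V=0) weight 1/490
  (Z=0, U=1, W=3, X=0, Y=0, V=1) weight 1/490
  (Z=0, U=1, W=3, X=0, Y=3, V=0) weight 1/490
  (Z=0, U=1, W=3, X=0, Y=3, V=1) weight 1/490
  … 28 more
Group by Y:
  weight(Y=0) = 1/45
  weight(Y=1) = 17/1260
  weight(Y=3) = 1/45
Total weight = 1/45 + 17/1260 + 1/45 = 73/1260
P(Y=0 | obs) = 1/45 / 73/1260 = 28/73
P(Y=1 | obs) = 17/1260 / 73/1260 = 17/73
P(Y=3 | obs) = 1/45 / 73/1260 = 28/73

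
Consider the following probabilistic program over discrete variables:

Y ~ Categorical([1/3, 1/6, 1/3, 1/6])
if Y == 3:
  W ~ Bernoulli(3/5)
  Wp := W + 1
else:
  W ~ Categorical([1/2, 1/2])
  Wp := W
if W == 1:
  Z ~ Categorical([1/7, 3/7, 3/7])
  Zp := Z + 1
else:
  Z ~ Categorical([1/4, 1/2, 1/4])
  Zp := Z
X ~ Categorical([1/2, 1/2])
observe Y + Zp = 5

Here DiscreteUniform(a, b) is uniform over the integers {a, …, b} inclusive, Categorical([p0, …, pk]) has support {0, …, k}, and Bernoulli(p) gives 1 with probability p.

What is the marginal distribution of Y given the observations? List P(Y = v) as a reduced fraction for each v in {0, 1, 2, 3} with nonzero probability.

P(Y=2) = 6/11, P(Y=3) = 5/11

Enumerate traces; 6 have nonzero weight after conditioning:
  (Y=2, W=1, Z=2, X=0) weight 1/28
  (Y=2, W=1, Z=2, X=1) weight 1/28
  (Y=3, W=0, Z=2, X=0) weight 1/120
  (Y=3, W=0, Z=2, X=1) weight 1/120
  (Y=3, W=1, Z=1, X=0) weight 3/140
  (Y=3, W=1, Z=1, X=1) weight 3/140
Group by Y:
  weight(Y=2) = 1/14
  weight(Y=3) = 5/84
Total weight = 1/14 + 5/84 = 11/84
P(Y=2 | obs) = 1/14 / 11/84 = 6/11
P(Y=3 | obs) = 5/84 / 11/84 = 5/11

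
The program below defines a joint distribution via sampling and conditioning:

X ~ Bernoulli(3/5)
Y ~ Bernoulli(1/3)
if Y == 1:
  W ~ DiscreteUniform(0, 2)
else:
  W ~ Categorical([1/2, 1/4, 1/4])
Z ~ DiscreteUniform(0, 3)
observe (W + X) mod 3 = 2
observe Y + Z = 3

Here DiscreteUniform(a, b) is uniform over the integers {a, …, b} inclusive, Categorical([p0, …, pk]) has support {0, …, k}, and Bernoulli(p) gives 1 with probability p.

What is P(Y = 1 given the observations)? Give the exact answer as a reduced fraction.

P(Y = 1 | obs) = 2/5

Enumerate traces; 4 have nonzero weight after conditioning:
  (X=0, Y=0, W=2, Z=3) weight 1/60
  (X=0, Y=1, W=2, Z=2) weight 1/90
  (X=1, Y=0, W=1, Z=3) weight 1/40
  (X=1, Y=1, W=1, Z=2) weight 1/60
Group by Y:
  weight(Y=0) = 1/24
  weight(Y=1) = 1/36
Total weight = 1/24 + 1/36 = 5/72
P(Y=0 | obs) = 1/24 / 5/72 = 3/5
P(Y=1 | obs) = 1/36 / 5/72 = 2/5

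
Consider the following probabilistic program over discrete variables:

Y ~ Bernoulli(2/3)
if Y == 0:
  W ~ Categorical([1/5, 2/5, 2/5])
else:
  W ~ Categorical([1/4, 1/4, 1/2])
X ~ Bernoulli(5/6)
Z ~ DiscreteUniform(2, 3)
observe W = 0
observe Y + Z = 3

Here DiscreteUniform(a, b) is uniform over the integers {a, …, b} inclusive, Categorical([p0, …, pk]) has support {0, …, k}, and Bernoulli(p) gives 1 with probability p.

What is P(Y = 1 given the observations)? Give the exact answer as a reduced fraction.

P(Y = 1 | obs) = 5/7

Enumerate traces; 4 have nonzero weight after conditioning:
  (Y=0, W=0, X=0, Z=3) weight 1/180
  (Y=0, W=0, X=1, Z=3) weight 1/36
  (Y=1, W=0, X=0, Z=2) weight 1/72
  (Y=1, W=0, X=1, Z=2) weight 5/72
Group by Y:
  weight(Y=0) = 1/30
  weight(Y=1) = 1/12
Total weight = 1/30 + 1/12 = 7/60
P(Y=0 | obs) = 1/30 / 7/60 = 2/7
P(Y=1 | obs) = 1/12 / 7/60 = 5/7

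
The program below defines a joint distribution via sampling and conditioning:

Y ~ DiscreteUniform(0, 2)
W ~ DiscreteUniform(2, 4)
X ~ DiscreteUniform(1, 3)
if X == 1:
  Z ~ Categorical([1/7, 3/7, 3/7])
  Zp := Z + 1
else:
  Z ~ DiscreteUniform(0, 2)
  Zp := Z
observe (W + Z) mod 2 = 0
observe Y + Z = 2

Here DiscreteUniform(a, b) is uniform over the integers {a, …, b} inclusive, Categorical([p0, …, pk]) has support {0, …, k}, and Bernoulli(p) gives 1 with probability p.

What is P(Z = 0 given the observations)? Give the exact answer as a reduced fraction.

P(Z = 0 | obs) = 34/103

Enumerate traces; 15 have nonzero weight after conditioning:
  (Y=0, W=2, X=1, Z=2) weight 1/63
  (Y=0, W=2, X=2, Z=2) weight 1/81
  (Y=0, W=2, X=3, Z=2) weight 1/81
  (Y=0, W=4, X=1, Z=2) weight 1/63
  (Y=0, W=4, X=2, Z=2) weight 1/81
  (Y=0, W=4, X=3, Z=2) weight 1/81
  (Y=1, W=3, X=1, Z=1) weight 1/63
  (Y=1, W=3, X=2, Z=1) weight 1/81
  (Y=2, W=2, X=1, Z=0) weight 1/189
  … 6 more
Group by Z:
  weight(Z=0) = 34/567
  weight(Z=1) = 23/567
  weight(Z=2) = 46/567
Total weight = 34/567 + 23/567 + 46/567 = 103/567
P(Z=0 | obs) = 34/567 / 103/567 = 34/103
P(Z=1 | obs) = 23/567 / 103/567 = 23/103
P(Z=2 | obs) = 46/567 / 103/567 = 46/103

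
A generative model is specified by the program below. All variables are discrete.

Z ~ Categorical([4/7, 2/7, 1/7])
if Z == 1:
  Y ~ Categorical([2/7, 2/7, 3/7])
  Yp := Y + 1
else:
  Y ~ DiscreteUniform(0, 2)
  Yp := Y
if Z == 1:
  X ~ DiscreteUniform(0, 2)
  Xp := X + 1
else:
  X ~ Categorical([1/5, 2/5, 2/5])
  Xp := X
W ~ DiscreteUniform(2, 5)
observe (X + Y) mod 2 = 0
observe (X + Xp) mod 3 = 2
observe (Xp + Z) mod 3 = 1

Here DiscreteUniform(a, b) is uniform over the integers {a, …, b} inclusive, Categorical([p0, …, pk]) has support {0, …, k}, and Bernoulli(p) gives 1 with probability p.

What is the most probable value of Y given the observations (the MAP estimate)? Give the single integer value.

argmax_v P(Y = v | obs) = 1

Enumerate traces; 12 have nonzero weight after conditioning:
  (Z=0, Y=1, X=1, W=2) weight 2/105
  (Z=0, Y=1, X=1, W=3) weight 2/105
  (Z=0, Y=1, X=1, W=4) weight 2/105
  (Z=0, Y=1, X=1, W=5) weight 2/105
  (Z=1, Y=0, X=2, W=2) weight 1/147
  (Z=1, Y=0, X=2, W=3) weight 1/147
  (Z=1, Y=0, X=2, W=4) weight 1/147
  (Z=1, Y=0, X=2, W=5) weight 1/147
  (Z=1, Y=2, X=2, W=2) weight 1/98
  … 3 more
Group by Y:
  weight(Y=0) = 4/147
  weight(Y=1) = 8/105
  weight(Y=2) = 2/49
Total weight = 4/147 + 8/105 + 2/49 = 106/735
P(Y=0 | obs) = 4/147 / 106/735 = 10/53
P(Y=1 | obs) = 8/105 / 106/735 = 28/53
P(Y=2 | obs) = 2/49 / 106/735 = 15/53
argmax = 1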